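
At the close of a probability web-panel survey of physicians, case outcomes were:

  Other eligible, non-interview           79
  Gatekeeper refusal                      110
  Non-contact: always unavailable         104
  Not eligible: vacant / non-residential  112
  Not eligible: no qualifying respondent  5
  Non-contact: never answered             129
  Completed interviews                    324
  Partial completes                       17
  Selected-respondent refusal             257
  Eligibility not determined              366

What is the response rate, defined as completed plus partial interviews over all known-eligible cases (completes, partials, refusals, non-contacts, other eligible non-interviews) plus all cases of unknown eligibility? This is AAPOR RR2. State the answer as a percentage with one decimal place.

Declined to participate = 110 + 257 = 367
Never reached = 129 + 104 = 233
Screened out, ineligible = 5 + 112 = 117
Top: 324 + 17 = 341
Denom: 324 + 17 + 367 + 233 + 79 + 366 = 1386
RR2 = 341 / 1386 = 0.2460

24.6%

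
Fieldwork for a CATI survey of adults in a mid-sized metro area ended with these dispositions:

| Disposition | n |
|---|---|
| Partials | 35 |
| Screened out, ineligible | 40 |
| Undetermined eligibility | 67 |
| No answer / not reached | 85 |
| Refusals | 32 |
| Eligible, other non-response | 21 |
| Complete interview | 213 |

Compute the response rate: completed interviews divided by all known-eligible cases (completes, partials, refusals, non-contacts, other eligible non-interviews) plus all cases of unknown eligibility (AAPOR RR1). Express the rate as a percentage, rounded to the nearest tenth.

Numerator: 213
Denom: 213 + 35 + 32 + 85 + 21 + 67 = 453
RR1 = 213 / 453 = 0.4702

47.0%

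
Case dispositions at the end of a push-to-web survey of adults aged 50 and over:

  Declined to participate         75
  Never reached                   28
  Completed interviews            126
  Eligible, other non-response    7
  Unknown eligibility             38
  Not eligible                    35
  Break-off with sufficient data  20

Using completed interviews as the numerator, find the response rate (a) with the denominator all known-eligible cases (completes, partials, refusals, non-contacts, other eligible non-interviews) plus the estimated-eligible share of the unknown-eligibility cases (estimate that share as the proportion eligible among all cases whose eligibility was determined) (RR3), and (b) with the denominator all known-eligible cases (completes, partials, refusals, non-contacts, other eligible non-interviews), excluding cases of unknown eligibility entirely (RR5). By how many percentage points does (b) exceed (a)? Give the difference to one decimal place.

Numerator → 126
Eligible (known) → 126 + 20 + 75 + 28 + 7 = 256
e = 256 / (256 + 35) = 256 / 291 = 0.8797
e × U → 0.8797 × 38 = 33.43
Base → 256 + 33.43 = 289.43
RR3 = 126 / 289.43 = 0.4353
Base → 126 + 20 + 75 + 28 + 7 = 256
RR5 = 126 / 256 = 0.4922
Difference = 49.22 − 43.53 = 5.69 percentage points

5.7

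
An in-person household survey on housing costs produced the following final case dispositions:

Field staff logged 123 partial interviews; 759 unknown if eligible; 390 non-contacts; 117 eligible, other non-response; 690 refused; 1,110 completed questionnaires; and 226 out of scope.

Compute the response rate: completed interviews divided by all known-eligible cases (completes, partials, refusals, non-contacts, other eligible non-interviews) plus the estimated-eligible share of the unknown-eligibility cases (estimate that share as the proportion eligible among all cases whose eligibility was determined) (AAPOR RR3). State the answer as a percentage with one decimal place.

35.5%

Num = 1110
Eligible (known) = 1110 + 123 + 690 + 390 + 117 = 2430
e = 2430 / (2430 + 226) = 2430 / 2656 = 0.9149
Estimated eligible among unknowns = 0.9149 × 759 = 694.41
Denom = 2430 + 694.41 = 3124.41
RR3 = 1110 / 3124.41 = 0.3553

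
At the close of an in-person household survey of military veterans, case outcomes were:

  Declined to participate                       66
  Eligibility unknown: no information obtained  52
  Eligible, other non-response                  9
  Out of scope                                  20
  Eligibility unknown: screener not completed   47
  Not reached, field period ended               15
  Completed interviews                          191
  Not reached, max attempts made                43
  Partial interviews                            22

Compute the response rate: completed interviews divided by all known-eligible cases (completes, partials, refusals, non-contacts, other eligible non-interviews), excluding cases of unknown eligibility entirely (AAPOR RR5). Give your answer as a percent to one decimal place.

No contact after all attempts = 15 + 43 = 58
Undetermined eligibility = 47 + 52 = 99
Numerator = 191
Denominator = 191 + 22 + 66 + 58 + 9 = 346
RR5 = 191 / 346 = 0.5520

55.2%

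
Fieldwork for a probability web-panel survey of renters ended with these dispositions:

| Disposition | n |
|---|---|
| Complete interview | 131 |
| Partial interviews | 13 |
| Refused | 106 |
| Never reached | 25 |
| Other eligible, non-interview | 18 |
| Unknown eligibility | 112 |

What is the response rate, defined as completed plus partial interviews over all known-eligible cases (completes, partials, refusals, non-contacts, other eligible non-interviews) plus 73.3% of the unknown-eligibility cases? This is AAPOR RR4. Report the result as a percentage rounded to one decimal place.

38.4%

Num: 131 + 13 = 144
Eligible (known): 131 + 13 + 106 + 25 + 18 = 293
e × U: 0.7330 × 112 = 82.10
Denominator: 293 + 82.10 = 375.10
RR4 = 144 / 375.10 = 0.3839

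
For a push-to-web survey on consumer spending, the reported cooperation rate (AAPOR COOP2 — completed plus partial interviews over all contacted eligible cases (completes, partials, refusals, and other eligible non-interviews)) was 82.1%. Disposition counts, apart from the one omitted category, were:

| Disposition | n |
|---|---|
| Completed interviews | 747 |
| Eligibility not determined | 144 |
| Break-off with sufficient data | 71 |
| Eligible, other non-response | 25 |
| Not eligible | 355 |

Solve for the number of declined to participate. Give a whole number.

153

Top = 747 + 71 = 818
COOP2 = 818 / D = 0.821
D = 818 / 0.821 = 996.3
Remaining denominator categories sum to 843
declined to participate = 996.3 − 843 ≈ 153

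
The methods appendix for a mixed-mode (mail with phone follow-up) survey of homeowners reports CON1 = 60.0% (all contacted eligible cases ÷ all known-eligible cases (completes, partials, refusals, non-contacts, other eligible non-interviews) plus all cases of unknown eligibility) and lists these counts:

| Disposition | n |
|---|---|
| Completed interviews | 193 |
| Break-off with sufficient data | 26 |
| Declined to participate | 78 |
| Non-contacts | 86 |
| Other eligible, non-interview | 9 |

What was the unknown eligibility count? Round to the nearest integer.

Numerator: 193 + 26 + 78 + 9 = 306
CON1 = 306 / D = 0.600
D = 306 / 0.600 = 510.0
Rest of base = 392
unknown eligibility = 510.0 − 392 ≈ 118

118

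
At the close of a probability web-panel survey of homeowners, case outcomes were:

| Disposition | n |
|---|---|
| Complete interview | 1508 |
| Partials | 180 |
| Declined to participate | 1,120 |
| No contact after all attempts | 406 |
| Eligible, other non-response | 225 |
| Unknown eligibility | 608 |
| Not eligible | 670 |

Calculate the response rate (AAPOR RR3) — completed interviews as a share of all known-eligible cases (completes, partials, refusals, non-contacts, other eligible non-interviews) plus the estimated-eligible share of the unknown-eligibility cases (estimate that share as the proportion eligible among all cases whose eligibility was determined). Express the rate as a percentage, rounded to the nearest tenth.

38.2%

Top = 1508
Determined eligible = 1508 + 180 + 1120 + 406 + 225 = 3439
e = 3439 / (3439 + 670) = 3439 / 4109 = 0.8369
Eligible share of unknowns = 0.8369 × 608 = 508.84
Denominator = 3439 + 508.84 = 3947.84
RR3 = 1508 / 3947.84 = 0.3820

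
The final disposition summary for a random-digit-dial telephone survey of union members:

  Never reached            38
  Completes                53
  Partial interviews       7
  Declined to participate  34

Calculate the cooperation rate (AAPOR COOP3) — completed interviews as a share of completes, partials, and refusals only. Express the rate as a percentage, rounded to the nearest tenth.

56.4%

Num = 53
Base = 53 + 7 + 34 = 94
COOP3 = 53 / 94 = 0.5638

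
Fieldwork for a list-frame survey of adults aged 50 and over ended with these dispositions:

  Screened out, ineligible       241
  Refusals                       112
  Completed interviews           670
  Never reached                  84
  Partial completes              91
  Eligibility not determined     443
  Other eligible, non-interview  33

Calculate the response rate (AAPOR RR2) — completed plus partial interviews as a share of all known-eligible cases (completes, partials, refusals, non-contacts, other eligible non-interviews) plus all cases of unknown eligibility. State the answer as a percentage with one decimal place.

Num: 670 + 91 = 761
Denominator: 670 + 91 + 112 + 84 + 33 + 443 = 1433
RR2 = 761 / 1433 = 0.5311

53.1%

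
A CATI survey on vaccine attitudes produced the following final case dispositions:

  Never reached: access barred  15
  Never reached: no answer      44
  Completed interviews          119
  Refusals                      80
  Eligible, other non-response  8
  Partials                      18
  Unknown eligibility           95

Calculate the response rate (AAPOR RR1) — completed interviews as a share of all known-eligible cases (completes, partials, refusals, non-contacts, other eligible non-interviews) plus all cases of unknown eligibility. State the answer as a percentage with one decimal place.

No contact after all attempts = 44 + 15 = 59
Top → 119
Base → 119 + 18 + 80 + 59 + 8 + 95 = 379
RR1 = 119 / 379 = 0.3140

31.4%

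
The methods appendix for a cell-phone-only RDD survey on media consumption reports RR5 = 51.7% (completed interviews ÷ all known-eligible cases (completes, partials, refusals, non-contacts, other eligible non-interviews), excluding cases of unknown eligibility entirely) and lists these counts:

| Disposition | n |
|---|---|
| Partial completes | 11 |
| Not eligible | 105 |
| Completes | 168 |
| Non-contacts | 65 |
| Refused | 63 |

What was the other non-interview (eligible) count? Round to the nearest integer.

18

RR5 = 168 / D = 0.517
D = 168 / 0.517 = 325.0
Rest of base = 307
other non-interview (eligible) = 325.0 − 307 ≈ 18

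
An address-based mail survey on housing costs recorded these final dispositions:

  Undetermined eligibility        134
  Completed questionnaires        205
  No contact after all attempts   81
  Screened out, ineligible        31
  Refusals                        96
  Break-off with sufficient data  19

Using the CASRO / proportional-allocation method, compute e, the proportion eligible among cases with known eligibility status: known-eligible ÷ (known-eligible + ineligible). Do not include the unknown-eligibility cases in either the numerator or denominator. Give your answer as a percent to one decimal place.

92.8%

Determined eligible → 205 + 19 + 96 + 81 = 401
e = 401 / (401 + 31) = 401 / 432 = 0.9282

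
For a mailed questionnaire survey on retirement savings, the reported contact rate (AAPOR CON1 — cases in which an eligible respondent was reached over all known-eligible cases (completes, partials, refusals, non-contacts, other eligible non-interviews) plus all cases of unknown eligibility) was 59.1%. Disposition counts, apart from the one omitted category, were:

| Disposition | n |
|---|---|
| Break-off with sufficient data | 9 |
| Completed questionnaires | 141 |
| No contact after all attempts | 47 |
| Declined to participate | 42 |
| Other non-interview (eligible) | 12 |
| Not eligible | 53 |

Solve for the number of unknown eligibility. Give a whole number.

Top: 141 + 9 + 42 + 12 = 204
CON1 = 204 / D = 0.591
D = 204 / 0.591 = 345.2
Rest of base = 251
unknown eligibility = 345.2 − 251 ≈ 94

94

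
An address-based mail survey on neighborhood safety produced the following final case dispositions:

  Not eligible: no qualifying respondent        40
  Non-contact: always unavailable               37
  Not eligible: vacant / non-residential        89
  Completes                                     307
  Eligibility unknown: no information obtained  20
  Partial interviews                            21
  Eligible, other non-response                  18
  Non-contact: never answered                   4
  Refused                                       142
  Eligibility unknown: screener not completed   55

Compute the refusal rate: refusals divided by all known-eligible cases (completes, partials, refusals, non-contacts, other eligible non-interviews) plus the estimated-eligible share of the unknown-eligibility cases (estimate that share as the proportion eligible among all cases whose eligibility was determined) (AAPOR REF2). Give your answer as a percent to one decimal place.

No contact after all attempts = 4 + 37 = 41
Eligibility not determined = 55 + 20 = 75
Ineligible = 40 + 89 = 129
Numerator: 142
Known eligible: 307 + 21 + 142 + 41 + 18 = 529
e = 529 / (529 + 129) = 529 / 658 = 0.8040
Estimated eligible among unknowns: 0.8040 × 75 = 60.30
Denominator: 529 + 60.30 = 589.30
REF2 = 142 / 589.30 = 0.2410

24.1%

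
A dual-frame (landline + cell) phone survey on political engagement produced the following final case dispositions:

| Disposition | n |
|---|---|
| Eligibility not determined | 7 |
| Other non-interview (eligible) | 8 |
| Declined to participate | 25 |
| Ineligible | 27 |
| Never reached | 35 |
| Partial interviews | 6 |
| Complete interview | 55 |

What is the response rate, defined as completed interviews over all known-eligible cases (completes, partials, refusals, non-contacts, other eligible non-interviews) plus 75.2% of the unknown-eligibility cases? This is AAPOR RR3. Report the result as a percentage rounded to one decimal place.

41.0%

Top = 55
Eligible (known) = 55 + 6 + 25 + 35 + 8 = 129
Estimated eligible among unknowns = 0.7520 × 7 = 5.26
Denominator = 129 + 5.26 = 134.26
RR3 = 55 / 134.26 = 0.4097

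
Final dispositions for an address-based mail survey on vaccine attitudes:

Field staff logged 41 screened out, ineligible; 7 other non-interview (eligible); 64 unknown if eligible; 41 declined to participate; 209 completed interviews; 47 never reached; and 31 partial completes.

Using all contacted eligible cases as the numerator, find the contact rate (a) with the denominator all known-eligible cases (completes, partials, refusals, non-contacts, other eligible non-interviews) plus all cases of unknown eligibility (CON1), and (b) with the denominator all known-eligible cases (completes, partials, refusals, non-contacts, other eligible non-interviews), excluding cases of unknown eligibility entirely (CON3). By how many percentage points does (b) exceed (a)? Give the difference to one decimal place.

Top = 209 + 31 + 41 + 7 = 288
Base = 209 + 31 + 41 + 47 + 7 + 64 = 399
CON1 = 288 / 399 = 0.7218
Base = 209 + 31 + 41 + 47 + 7 = 335
CON3 = 288 / 335 = 0.8597
Difference = 85.97 − 72.18 = 13.79 percentage points

13.8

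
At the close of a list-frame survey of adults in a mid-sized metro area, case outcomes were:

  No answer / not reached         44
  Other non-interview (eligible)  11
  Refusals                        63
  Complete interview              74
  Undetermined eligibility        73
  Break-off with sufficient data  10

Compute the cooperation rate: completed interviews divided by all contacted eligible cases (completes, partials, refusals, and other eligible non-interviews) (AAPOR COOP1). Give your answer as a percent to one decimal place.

46.8%

Top = 74
Denom = 74 + 10 + 63 + 11 = 158
COOP1 = 74 / 158 = 0.4684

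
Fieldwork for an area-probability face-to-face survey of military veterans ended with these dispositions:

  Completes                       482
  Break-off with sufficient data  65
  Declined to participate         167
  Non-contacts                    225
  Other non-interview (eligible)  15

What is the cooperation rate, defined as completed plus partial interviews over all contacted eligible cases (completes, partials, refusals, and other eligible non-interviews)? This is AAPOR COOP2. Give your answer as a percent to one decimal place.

75.0%

Num → 482 + 65 = 547
Denominator → 482 + 65 + 167 + 15 = 729
COOP2 = 547 / 729 = 0.7503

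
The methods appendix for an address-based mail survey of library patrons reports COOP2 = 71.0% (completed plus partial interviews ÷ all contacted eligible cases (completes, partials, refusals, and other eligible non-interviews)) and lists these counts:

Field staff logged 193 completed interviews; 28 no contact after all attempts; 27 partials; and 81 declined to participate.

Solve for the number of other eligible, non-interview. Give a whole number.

Numerator = 193 + 27 = 220
COOP2 = 220 / D = 0.710
D = 220 / 0.710 = 309.9
Remaining denominator categories sum to 301
other eligible, non-interview = 309.9 − 301 ≈ 9

9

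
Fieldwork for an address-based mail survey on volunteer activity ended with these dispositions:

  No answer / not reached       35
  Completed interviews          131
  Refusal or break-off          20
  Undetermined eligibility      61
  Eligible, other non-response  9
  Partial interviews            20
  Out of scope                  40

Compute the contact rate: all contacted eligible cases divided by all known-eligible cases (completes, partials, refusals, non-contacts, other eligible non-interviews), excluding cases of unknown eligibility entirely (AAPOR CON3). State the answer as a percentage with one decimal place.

83.7%

Top → 131 + 20 + 20 + 9 = 180
Denom → 131 + 20 + 20 + 35 + 9 = 215
CON3 = 180 / 215 = 0.8372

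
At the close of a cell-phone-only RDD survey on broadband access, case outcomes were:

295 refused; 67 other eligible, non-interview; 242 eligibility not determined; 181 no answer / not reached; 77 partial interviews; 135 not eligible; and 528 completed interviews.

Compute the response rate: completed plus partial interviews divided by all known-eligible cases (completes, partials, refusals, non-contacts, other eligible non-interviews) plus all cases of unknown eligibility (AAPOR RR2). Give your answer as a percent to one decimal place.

43.5%

Numerator = 528 + 77 = 605
Denom = 528 + 77 + 295 + 181 + 67 + 242 = 1390
RR2 = 605 / 1390 = 0.4353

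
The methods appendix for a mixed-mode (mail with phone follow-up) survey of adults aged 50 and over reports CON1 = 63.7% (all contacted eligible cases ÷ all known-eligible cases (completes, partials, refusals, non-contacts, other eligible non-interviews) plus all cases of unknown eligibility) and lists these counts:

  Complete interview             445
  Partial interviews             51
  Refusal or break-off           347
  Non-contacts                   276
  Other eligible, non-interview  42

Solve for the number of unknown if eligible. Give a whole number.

Num: 445 + 51 + 347 + 42 = 885
CON1 = 885 / D = 0.637
D = 885 / 0.637 = 1389.3
Other denominator terms total 1161
unknown if eligible = 1389.3 − 1161 ≈ 228

228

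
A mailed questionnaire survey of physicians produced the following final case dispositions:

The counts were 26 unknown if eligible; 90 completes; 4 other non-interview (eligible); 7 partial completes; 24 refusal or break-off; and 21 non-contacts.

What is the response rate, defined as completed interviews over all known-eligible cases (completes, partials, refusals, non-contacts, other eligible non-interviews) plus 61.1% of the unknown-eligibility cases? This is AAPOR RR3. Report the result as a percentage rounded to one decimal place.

Num → 90
Eligible (known) → 90 + 7 + 24 + 21 + 4 = 146
e × U → 0.6110 × 26 = 15.89
Base → 146 + 15.89 = 161.89
RR3 = 90 / 161.89 = 0.5559

55.6%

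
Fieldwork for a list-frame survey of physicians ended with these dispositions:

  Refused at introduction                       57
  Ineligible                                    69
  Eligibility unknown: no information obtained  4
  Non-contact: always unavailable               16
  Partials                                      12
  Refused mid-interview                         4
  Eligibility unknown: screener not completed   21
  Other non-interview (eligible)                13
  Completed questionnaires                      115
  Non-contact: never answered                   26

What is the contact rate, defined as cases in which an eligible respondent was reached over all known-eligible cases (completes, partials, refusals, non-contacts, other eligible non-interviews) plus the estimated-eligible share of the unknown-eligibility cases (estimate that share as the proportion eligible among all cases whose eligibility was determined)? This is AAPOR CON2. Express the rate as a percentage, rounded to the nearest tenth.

Refused = 57 + 4 = 61
No contact after all attempts = 26 + 16 = 42
Eligibility not determined = 21 + 4 = 25
Numerator: 115 + 12 + 61 + 13 = 201
Determined eligible: 115 + 12 + 61 + 42 + 13 = 243
e = 243 / (243 + 69) = 243 / 312 = 0.7788
Eligible share of unknowns: 0.7788 × 25 = 19.47
Denominator: 243 + 19.47 = 262.47
CON2 = 201 / 262.47 = 0.7658

76.6%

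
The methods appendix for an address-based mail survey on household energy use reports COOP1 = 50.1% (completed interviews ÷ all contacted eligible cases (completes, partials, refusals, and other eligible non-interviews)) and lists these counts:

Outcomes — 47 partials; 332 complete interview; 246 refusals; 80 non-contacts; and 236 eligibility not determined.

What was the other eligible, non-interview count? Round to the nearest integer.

38

COOP1 = 332 / D = 0.501
D = 332 / 0.501 = 662.7
Other denominator terms total 625
other eligible, non-interview = 662.7 − 625 ≈ 38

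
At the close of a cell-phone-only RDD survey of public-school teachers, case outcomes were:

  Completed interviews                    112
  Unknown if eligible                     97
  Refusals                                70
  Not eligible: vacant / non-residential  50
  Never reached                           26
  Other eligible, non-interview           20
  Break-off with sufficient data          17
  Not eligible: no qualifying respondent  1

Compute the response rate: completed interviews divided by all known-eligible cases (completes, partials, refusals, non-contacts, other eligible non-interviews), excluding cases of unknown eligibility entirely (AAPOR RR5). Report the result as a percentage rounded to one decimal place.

Ineligible = 1 + 50 = 51
Top → 112
Denominator → 112 + 17 + 70 + 26 + 20 = 245
RR5 = 112 / 245 = 0.4571

45.7%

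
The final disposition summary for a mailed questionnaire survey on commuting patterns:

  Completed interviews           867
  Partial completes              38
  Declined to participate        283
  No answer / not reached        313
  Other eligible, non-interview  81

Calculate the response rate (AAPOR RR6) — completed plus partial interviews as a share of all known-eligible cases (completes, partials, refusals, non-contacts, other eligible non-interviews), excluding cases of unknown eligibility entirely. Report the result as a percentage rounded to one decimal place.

57.2%

Top → 867 + 38 = 905
Denominator → 867 + 38 + 283 + 313 + 81 = 1582
RR6 = 905 / 1582 = 0.5721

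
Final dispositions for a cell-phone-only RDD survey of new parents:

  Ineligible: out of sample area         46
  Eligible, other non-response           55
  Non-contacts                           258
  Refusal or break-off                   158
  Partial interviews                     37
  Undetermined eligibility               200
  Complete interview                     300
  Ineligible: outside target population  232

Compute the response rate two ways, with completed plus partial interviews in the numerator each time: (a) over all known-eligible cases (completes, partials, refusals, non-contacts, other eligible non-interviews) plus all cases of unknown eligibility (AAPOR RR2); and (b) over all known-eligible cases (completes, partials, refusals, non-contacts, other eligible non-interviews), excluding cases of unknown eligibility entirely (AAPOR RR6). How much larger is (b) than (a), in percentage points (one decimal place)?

Ineligible = 232 + 46 = 278
Top → 300 + 37 = 337
Denominator → 300 + 37 + 158 + 258 + 55 + 200 = 1008
RR2 = 337 / 1008 = 0.3343
Denominator → 300 + 37 + 158 + 258 + 55 = 808
RR6 = 337 / 808 = 0.4171
Difference = 41.71 − 33.43 = 8.28 percentage points

8.3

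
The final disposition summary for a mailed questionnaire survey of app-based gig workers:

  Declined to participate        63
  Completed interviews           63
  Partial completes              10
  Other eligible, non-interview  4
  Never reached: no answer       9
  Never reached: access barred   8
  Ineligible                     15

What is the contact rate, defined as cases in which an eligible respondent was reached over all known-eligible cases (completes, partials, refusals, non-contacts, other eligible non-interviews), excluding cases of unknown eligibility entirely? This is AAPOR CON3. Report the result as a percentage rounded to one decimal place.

Never reached = 9 + 8 = 17
Num = 63 + 10 + 63 + 4 = 140
Base = 63 + 10 + 63 + 17 + 4 = 157
CON3 = 140 / 157 = 0.8917

89.2%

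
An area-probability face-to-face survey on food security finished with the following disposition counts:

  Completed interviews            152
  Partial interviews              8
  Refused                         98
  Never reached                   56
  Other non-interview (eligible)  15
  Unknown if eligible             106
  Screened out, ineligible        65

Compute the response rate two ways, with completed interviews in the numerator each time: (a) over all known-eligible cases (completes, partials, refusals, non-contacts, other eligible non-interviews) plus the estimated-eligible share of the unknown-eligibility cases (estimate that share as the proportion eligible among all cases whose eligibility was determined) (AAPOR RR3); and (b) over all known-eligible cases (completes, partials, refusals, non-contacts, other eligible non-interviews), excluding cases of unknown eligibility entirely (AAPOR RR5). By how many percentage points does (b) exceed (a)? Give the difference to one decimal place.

9.8

Num → 152
Eligible (known) → 152 + 8 + 98 + 56 + 15 = 329
e = 329 / (329 + 65) = 329 / 394 = 0.8350
Estimated eligible among unknowns → 0.8350 × 106 = 88.51
Base → 329 + 88.51 = 417.51
RR3 = 152 / 417.51 = 0.3641
Base → 152 + 8 + 98 + 56 + 15 = 329
RR5 = 152 / 329 = 0.4620
Difference = 46.20 − 36.41 = 9.79 percentage points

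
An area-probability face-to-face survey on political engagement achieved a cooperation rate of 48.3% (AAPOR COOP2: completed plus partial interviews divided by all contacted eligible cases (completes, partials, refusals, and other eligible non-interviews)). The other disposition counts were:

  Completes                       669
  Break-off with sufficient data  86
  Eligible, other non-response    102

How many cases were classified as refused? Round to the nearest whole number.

Numerator = 669 + 86 = 755
COOP2 = 755 / D = 0.483
D = 755 / 0.483 = 1563.1
Other denominator terms total 857
refused = 1563.1 − 857 ≈ 706

706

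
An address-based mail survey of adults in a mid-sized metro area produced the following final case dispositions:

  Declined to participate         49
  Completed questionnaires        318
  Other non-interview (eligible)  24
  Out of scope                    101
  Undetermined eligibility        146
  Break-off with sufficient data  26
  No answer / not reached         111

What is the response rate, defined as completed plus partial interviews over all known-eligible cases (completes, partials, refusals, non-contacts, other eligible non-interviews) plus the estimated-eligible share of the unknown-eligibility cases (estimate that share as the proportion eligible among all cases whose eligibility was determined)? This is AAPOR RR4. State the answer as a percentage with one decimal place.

52.9%

Top: 318 + 26 = 344
Determined eligible: 318 + 26 + 49 + 111 + 24 = 528
e = 528 / (528 + 101) = 528 / 629 = 0.8394
Estimated eligible among unknowns: 0.8394 × 146 = 122.55
Denom: 528 + 122.55 = 650.55
RR4 = 344 / 650.55 = 0.5288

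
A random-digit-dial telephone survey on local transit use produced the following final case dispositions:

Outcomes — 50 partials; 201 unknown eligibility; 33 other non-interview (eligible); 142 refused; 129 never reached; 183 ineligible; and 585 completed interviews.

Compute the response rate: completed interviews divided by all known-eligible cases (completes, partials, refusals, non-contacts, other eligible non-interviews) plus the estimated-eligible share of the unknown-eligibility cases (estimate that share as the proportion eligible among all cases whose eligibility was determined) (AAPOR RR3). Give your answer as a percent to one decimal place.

52.8%

Numerator = 585
Eligible (known) = 585 + 50 + 142 + 129 + 33 = 939
e = 939 / (939 + 183) = 939 / 1122 = 0.8369
e × U = 0.8369 × 201 = 168.22
Denom = 939 + 168.22 = 1107.22
RR3 = 585 / 1107.22 = 0.5284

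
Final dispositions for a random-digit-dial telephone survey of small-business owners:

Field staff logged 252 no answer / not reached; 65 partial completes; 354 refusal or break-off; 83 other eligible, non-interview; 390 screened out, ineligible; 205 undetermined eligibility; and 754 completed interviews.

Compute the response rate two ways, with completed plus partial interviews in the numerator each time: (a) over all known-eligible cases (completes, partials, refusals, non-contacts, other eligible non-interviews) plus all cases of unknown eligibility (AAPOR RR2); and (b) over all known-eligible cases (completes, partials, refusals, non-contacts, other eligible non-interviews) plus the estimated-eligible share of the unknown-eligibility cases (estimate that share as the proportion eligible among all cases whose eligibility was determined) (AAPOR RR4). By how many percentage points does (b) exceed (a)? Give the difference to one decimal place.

Top → 754 + 65 = 819
Denom → 754 + 65 + 354 + 252 + 83 + 205 = 1713
RR2 = 819 / 1713 = 0.4781
Eligible (known) → 754 + 65 + 354 + 252 + 83 = 1508
e = 1508 / (1508 + 390) = 1508 / 1898 = 0.7945
Eligible share of unknowns → 0.7945 × 205 = 162.87
Denom → 1508 + 162.87 = 1670.87
RR4 = 819 / 1670.87 = 0.4902
Difference = 49.02 − 47.81 = 1.21 percentage points

1.2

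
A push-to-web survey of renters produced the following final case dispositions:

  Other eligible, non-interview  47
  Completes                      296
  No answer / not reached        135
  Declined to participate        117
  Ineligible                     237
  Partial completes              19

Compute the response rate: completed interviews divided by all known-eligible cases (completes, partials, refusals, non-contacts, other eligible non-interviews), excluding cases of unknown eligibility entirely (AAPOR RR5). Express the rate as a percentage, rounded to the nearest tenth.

48.2%

Num = 296
Denom = 296 + 19 + 117 + 135 + 47 = 614
RR5 = 296 / 614 = 0.4821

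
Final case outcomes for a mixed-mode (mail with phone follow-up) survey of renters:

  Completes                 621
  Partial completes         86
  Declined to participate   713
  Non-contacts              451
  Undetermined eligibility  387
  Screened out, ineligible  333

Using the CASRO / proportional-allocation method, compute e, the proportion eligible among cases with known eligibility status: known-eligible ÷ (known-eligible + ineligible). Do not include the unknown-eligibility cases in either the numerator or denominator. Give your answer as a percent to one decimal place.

84.9%

Known eligible = 621 + 86 + 713 + 451 = 1871
e = 1871 / (1871 + 333) = 1871 / 2204 = 0.8489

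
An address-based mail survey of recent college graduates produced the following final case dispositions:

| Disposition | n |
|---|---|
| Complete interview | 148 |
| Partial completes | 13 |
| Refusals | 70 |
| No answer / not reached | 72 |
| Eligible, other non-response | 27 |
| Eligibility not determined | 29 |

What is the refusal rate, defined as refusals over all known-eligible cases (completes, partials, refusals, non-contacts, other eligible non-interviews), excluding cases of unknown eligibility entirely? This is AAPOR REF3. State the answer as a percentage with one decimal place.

Top = 70
Denom = 148 + 13 + 70 + 72 + 27 = 330
REF3 = 70 / 330 = 0.2121

21.2%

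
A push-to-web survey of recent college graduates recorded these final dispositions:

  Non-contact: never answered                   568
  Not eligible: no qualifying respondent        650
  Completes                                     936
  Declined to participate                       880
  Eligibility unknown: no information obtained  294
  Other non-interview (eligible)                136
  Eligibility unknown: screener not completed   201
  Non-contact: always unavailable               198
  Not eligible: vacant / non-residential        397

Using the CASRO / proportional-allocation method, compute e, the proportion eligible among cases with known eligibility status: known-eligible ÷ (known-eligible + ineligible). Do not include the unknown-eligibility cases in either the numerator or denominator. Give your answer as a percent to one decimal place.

No answer / not reached = 568 + 198 = 766
Unknown eligibility = 201 + 294 = 495
Ineligible = 650 + 397 = 1047
Eligible (known) → 936 + 880 + 766 + 136 = 2718
e = 2718 / (2718 + 1047) = 2718 / 3765 = 0.7219

72.2%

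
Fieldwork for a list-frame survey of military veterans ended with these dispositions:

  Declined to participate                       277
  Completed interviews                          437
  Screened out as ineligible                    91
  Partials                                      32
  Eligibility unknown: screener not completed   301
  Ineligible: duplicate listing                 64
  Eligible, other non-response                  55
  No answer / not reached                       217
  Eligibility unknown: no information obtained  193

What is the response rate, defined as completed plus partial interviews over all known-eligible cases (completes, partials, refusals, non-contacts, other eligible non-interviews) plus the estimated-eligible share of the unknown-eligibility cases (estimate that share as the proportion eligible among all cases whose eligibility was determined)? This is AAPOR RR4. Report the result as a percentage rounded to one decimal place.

32.4%

Unknown eligibility = 301 + 193 = 494
Screened out, ineligible = 91 + 64 = 155
Num → 437 + 32 = 469
Known eligible → 437 + 32 + 277 + 217 + 55 = 1018
e = 1018 / (1018 + 155) = 1018 / 1173 = 0.8679
Eligible share of unknowns → 0.8679 × 494 = 428.74
Denom → 1018 + 428.74 = 1446.74
RR4 = 469 / 1446.74 = 0.3242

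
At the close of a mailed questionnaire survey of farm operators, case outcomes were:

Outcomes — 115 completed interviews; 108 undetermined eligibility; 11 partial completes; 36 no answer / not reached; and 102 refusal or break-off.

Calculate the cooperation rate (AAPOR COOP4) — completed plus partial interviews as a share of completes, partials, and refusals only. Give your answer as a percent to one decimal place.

Num → 115 + 11 = 126
Denom → 115 + 11 + 102 = 228
COOP4 = 126 / 228 = 0.5526

55.3%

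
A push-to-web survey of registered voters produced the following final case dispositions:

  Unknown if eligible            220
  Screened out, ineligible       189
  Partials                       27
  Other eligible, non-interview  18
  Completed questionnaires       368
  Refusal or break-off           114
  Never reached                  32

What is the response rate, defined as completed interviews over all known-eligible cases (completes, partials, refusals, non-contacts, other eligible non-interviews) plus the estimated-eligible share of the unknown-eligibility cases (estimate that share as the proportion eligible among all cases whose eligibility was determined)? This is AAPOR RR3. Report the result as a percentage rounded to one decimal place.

50.9%

Top → 368
Known eligible → 368 + 27 + 114 + 32 + 18 = 559
e = 559 / (559 + 189) = 559 / 748 = 0.7473
Estimated eligible among unknowns → 0.7473 × 220 = 164.41
Base → 559 + 164.41 = 723.41
RR3 = 368 / 723.41 = 0.5087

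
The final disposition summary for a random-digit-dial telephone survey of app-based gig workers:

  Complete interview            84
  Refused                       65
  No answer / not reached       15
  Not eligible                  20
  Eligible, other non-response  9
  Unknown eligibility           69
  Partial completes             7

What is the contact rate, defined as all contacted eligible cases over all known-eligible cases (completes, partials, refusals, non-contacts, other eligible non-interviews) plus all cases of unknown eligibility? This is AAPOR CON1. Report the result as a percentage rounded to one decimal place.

Num = 84 + 7 + 65 + 9 = 165
Denominator = 84 + 7 + 65 + 15 + 9 + 69 = 249
CON1 = 165 / 249 = 0.6627

66.3%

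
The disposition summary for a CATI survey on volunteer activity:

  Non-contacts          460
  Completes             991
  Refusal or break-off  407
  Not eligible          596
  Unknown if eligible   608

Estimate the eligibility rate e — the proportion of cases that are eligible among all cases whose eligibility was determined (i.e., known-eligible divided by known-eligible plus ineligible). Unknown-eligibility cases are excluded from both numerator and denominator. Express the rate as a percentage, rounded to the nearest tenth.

Determined eligible = 991 + 407 + 460 = 1858
e = 1858 / (1858 + 596) = 1858 / 2454 = 0.7571

75.7%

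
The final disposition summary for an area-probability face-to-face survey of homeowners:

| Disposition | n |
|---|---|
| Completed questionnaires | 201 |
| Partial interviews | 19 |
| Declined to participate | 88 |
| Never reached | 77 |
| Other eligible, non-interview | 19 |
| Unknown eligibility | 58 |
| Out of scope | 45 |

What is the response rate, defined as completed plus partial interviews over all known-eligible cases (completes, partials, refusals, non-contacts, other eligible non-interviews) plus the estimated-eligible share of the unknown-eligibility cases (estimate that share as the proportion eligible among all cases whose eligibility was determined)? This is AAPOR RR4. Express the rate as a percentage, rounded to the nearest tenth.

48.2%

Num → 201 + 19 = 220
Known eligible → 201 + 19 + 88 + 77 + 19 = 404
e = 404 / (404 + 45) = 404 / 449 = 0.8998
Eligible share of unknowns → 0.8998 × 58 = 52.19
Denom → 404 + 52.19 = 456.19
RR4 = 220 / 456.19 = 0.4823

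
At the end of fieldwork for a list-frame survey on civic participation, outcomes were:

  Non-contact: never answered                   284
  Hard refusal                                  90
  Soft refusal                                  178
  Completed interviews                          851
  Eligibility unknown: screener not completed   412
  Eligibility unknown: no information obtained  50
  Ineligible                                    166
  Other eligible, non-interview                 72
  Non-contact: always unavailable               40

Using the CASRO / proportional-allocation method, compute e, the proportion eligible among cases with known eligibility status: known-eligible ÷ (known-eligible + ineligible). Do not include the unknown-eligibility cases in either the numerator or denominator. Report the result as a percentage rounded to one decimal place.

90.1%

Refusal or break-off = 90 + 178 = 268
Non-contacts = 284 + 40 = 324
Unknown if eligible = 412 + 50 = 462
Eligible (known): 851 + 268 + 324 + 72 = 1515
e = 1515 / (1515 + 166) = 1515 / 1681 = 0.9012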